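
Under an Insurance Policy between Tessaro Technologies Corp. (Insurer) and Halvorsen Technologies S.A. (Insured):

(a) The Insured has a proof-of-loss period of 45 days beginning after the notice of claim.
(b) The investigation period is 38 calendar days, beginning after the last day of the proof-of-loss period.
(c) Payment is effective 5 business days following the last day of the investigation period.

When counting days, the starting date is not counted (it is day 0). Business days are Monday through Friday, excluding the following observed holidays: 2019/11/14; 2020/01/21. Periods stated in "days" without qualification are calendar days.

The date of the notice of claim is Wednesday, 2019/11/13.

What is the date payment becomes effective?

2020/02/11

The last day of the proof-of-loss period: 2019/11/13 + 45 days = 2019/12/28.
The last day of the investigation period: 2019/12/28 + 38 days = 2020/02/04.
From Tuesday, 2020/02/04, 5 business days (Feb 5, Feb 6, Feb 7, Feb 10, Feb 11, skipping weekends) brings us to Tuesday, 2020/02/11, which is the date payment becomes effective.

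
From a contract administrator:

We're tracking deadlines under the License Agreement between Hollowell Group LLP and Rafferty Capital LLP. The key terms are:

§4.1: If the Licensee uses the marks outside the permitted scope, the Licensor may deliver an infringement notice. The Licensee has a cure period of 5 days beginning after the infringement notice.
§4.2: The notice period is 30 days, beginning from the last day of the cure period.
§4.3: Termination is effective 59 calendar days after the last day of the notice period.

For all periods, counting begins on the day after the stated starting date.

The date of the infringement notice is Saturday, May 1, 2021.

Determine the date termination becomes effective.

August 3, 2021

The last day of the cure period: May 1, 2021 + 5 days = May 6, 2021.
Adding 30 calendar days to May 6, 2021 gives June 5, 2021, which is the last day of the notice period.
The date termination becomes effective: 59 calendar days after June 5, 2021 is August 3, 2021.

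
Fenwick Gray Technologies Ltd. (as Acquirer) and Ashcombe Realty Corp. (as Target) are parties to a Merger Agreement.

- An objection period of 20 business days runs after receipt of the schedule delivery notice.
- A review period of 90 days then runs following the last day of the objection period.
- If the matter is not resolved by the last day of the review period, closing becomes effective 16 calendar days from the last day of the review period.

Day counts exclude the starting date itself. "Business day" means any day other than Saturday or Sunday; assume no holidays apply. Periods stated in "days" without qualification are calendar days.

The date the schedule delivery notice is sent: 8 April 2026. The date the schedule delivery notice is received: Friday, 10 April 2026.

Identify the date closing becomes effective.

22 August 2026

From Friday, 10 April 2026, 20 business days (Apr 13, Apr 14, Apr 15, Apr 16, …, May 6, May 7, May 8, skipping weekends) brings us to Friday, 8 May 2026, which is the last day of the objection period.
Adding 90 calendar days to 8 May 2026 gives 6 August 2026, which is the last day of the review period.
The date closing becomes effective: 6 August 2026 + 16 days = 22 August 2026.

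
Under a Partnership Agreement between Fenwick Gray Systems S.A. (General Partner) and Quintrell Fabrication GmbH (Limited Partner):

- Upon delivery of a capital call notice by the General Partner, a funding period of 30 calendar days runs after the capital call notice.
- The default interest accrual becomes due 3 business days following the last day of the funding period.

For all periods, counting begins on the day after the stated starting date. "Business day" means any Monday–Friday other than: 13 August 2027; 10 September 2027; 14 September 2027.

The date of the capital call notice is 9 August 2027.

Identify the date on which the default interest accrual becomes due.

15 September 2027

The last day of the funding period: 30 calendar days after 9 August 2027 is 8 September 2027.
From Wednesday, 8 September 2027, 3 business days (Sep 9, Sep 13, Sep 15, skipping weekends and the listed holidays on Sep 10, Sep 14) brings us to Wednesday, 15 September 2027, which is the date on which the default interest accrual becomes due.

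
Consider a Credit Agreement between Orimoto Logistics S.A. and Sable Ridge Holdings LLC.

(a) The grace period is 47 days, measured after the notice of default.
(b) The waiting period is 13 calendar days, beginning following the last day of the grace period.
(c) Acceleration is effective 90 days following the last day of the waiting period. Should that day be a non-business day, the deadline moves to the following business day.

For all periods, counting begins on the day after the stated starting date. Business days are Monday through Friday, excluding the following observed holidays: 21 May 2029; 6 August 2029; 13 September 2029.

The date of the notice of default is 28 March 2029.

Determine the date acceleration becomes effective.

27 August 2029

Adding 47 calendar days to 28 March 2029 gives 14 May 2029, which is the last day of the grace period.
The last day of the waiting period: 14 May 2029 + 13 days = 27 May 2029.
Adding 90 calendar days to 27 May 2029 gives 25 August 2029, which is the date acceleration becomes effective. That falls on a Saturday, so it rolls to the next business day, Monday, 27 August 2029.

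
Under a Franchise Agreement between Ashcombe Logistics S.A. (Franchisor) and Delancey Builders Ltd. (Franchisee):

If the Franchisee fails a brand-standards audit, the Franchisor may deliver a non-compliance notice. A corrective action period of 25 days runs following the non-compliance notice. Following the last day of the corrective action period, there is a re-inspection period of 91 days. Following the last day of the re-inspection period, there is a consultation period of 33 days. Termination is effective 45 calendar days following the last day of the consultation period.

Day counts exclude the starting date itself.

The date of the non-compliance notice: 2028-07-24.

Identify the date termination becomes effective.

The last day of the corrective action period: 2028-07-24 + 25 days = 2028-08-18.
The last day of the re-inspection period: 2028-08-18 + 91 days = 2028-11-17.
The last day of the consultation period: 33 calendar days after 2028-11-17 is 2028-12-20.
Adding 45 calendar days to 2028-12-20 gives 2029-02-03, which is the date termination becomes effective.

2029-02-03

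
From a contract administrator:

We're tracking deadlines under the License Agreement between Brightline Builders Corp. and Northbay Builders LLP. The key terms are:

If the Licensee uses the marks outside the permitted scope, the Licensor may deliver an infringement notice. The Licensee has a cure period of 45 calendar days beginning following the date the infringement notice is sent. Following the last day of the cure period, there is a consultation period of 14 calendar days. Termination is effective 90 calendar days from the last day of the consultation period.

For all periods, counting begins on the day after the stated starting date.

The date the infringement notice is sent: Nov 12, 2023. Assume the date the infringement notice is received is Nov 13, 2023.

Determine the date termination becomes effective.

Apr 9, 2024

The last day of the cure period: Nov 12, 2023 + 45 days = Dec 27, 2023.
Adding 14 calendar days to Dec 27, 2023 gives Jan 10, 2024, which is the last day of the consultation period.
The date termination becomes effective: Jan 10, 2024 + 90 days = Apr 9, 2024.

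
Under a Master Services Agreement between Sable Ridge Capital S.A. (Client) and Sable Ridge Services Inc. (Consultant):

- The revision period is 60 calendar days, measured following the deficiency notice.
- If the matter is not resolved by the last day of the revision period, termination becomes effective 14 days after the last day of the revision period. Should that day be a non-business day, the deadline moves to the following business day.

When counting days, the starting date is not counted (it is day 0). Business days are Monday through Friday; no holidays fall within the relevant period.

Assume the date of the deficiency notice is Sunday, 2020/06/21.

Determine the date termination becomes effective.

Adding 60 calendar days to 2020/06/21 gives 2020/08/20, which is the last day of the revision period.
Adding 14 calendar days to 2020/08/20 gives 2020/09/03, which is the date termination becomes effective. 2020/09/03 is a Thursday, so no roll-forward applies.

2020/09/03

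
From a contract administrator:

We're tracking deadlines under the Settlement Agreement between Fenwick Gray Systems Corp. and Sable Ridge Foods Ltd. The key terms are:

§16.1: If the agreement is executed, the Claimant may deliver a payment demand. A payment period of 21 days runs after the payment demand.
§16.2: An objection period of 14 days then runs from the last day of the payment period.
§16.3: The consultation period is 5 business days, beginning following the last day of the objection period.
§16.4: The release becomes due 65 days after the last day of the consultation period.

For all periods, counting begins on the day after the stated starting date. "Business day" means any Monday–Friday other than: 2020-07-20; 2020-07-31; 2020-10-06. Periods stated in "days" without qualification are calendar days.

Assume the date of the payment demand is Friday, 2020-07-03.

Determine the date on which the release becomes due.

2020-10-18

The last day of the payment period: 21 calendar days after 2020-07-03 is 2020-07-24.
The last day of the objection period: 2020-07-24 + 14 days = 2020-08-07.
The last day of the consultation period: counting 5 business days from Friday, 2020-08-07 (Aug 10, Aug 11, Aug 12, Aug 13, Aug 14, skipping weekends) reaches Friday, 2020-08-14.
Adding 65 calendar days to 2020-08-14 gives 2020-10-18, which is the date on which the release becomes due.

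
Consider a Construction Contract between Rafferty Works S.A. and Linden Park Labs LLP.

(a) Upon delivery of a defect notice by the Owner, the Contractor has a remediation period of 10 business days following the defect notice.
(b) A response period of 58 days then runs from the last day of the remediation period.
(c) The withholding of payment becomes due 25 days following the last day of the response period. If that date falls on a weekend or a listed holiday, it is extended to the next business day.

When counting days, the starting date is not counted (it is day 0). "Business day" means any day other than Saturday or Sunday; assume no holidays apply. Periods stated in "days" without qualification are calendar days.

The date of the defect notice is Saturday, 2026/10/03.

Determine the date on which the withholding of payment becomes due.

The last day of the remediation period: 10 business days after Saturday, 2026/10/03, skipping weekends — Oct 5, Oct 6, Oct 7, Oct 8, Oct 9, Oct 12, Oct 13, Oct 14, Oct 15, Oct 16 — lands on Friday, 2026/10/16.
The last day of the response period: 58 calendar days after 2026/10/16 is 2026/12/13.
Adding 25 calendar days to 2026/12/13 gives 2027/01/07, which is the date on which the withholding of payment becomes due. 2027/01/07 is a Thursday, so no roll-forward applies.

2027/01/07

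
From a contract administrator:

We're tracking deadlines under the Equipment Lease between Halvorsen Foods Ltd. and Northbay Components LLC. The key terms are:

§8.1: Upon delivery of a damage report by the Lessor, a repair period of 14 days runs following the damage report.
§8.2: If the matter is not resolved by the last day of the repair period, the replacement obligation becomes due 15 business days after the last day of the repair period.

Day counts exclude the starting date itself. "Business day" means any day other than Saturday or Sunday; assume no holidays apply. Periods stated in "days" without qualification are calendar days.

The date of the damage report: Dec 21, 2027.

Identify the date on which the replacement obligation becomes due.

Jan 25, 2028

Adding 14 calendar days to Dec 21, 2027 gives Jan 4, 2028, which is the last day of the repair period.
The date on which the replacement obligation becomes due: counting 15 business days from Tuesday, Jan 4, 2028 (Jan 5, Jan 6, Jan 7, Jan 10, …, Jan 21, Jan 24, Jan 25, skipping weekends) reaches Tuesday, Jan 25, 2028.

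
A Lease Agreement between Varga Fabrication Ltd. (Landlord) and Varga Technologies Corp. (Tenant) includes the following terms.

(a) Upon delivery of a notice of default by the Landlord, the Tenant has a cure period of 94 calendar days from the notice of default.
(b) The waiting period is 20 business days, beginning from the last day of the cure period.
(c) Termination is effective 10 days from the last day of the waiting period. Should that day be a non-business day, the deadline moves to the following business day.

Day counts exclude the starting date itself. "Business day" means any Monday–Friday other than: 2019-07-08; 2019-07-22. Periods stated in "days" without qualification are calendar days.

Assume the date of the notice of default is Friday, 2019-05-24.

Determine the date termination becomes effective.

The last day of the cure period: 94 calendar days after 2019-05-24 is 2019-08-26.
The last day of the waiting period: counting 20 business days from Monday, 2019-08-26 (Aug 27, Aug 28, Aug 29, Aug 30, …, Sep 19, Sep 20, Sep 23, skipping weekends) reaches Monday, 2019-09-23.
The date termination becomes effective: 2019-09-23 + 10 days = 2019-10-03. 2019-10-03 is a Thursday and is not a listed holiday, so no roll-forward applies.

2019-10-03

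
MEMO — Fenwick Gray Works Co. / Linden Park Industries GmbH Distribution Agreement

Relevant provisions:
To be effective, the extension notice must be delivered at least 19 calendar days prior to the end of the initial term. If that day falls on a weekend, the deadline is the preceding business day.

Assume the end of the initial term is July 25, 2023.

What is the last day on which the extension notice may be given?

July 6, 2023

July 25, 2023 minus 19 days is July 6, 2023. That is a Thursday, so no adjustment is needed.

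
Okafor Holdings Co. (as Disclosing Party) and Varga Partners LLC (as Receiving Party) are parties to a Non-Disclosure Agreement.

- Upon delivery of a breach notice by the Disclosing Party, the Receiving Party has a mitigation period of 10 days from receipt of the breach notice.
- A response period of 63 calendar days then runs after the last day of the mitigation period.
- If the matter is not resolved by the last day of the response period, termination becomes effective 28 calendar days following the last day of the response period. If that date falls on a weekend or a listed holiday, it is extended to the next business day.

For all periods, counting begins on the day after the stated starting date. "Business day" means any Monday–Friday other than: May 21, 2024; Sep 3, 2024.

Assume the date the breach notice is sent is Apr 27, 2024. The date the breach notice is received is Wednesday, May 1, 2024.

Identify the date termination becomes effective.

The last day of the mitigation period: 10 calendar days after May 1, 2024 is May 11, 2024.
The last day of the response period: May 11, 2024 + 63 days = Jul 13, 2024.
The date termination becomes effective: 28 calendar days after Jul 13, 2024 is Aug 10, 2024. That falls on a Saturday, so it rolls to the next business day, Monday, Aug 12, 2024.

Aug 12, 2024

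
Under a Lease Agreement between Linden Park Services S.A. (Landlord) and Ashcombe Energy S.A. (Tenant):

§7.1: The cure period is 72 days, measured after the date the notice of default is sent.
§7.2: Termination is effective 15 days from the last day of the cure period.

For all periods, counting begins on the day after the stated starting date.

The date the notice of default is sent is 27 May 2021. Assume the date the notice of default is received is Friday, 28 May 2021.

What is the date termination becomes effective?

The last day of the cure period: 72 calendar days after 27 May 2021 is 7 August 2021.
Adding 15 calendar days to 7 August 2021 gives 22 August 2021, which is the date termination becomes effective.

22 August 2021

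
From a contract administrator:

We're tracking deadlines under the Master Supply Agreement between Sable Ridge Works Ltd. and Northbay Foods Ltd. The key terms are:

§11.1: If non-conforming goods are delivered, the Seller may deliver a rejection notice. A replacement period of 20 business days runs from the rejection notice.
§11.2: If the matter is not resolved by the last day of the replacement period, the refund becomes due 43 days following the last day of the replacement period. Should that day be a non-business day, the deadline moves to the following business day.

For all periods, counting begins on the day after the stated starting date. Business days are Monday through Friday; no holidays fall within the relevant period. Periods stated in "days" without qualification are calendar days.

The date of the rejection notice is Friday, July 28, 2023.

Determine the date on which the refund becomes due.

From Friday, July 28, 2023, 20 business days (Jul 31, Aug 1, Aug 2, Aug 3, …, Aug 23, Aug 24, Aug 25, skipping weekends) brings us to Friday, August 25, 2023, which is the last day of the replacement period.
The date on which the refund becomes due: 43 calendar days after August 25, 2023 is October 7, 2023. That falls on a Saturday, so it rolls to the next business day, Monday, October 9, 2023.

October 9, 2023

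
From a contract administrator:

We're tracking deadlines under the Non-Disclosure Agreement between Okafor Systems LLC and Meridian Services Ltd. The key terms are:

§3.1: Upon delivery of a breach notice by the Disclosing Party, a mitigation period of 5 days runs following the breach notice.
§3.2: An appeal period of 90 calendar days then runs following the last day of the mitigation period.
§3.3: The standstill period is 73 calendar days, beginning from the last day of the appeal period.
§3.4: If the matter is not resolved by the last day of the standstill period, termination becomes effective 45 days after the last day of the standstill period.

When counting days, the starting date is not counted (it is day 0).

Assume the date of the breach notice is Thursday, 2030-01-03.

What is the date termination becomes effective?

Adding 5 calendar days to 2030-01-03 gives 2030-01-08, which is the last day of the mitigation period.
Adding 90 calendar days to 2030-01-08 gives 2030-04-08, which is the last day of the appeal period.
The last day of the standstill period: 73 calendar days after 2030-04-08 is 2030-06-20.
Adding 45 calendar days to 2030-06-20 gives 2030-08-04, which is the date termination becomes effective.

2030-08-04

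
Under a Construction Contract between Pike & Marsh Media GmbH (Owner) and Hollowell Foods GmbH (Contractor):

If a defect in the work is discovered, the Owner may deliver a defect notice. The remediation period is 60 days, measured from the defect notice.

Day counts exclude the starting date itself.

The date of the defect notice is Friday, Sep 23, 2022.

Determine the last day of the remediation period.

Adding 60 calendar days to Sep 23, 2022 gives Nov 22, 2022, which is the last day of the remediation period.

Nov 22, 2022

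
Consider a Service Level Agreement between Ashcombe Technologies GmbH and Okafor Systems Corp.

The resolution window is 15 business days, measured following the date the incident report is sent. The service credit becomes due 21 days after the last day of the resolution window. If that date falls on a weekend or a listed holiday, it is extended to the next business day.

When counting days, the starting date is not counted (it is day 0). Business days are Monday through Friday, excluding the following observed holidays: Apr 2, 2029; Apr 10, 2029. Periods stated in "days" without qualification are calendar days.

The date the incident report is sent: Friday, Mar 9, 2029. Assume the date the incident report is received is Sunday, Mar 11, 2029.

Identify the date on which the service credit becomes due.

Apr 20, 2029

The last day of the resolution window: 15 business days after Friday, Mar 9, 2029, skipping weekends — Mar 12, Mar 13, Mar 14, Mar 15, …, Mar 28, Mar 29, Mar 30 — lands on Friday, Mar 30, 2029.
The date on which the service credit becomes due: 21 calendar days after Mar 30, 2029 is Apr 20, 2029. Apr 20, 2029 is a Friday and is not a listed holiday, so no roll-forward applies.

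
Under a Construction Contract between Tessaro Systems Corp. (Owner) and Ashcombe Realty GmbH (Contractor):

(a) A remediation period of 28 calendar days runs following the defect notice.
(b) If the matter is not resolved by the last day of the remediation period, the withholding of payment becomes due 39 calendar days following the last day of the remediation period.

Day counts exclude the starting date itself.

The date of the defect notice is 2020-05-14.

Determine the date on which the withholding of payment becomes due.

2020-07-20

Adding 28 calendar days to 2020-05-14 gives 2020-06-11, which is the last day of the remediation period.
The date on which the withholding of payment becomes due: 39 calendar days after 2020-06-11 is 2020-07-20.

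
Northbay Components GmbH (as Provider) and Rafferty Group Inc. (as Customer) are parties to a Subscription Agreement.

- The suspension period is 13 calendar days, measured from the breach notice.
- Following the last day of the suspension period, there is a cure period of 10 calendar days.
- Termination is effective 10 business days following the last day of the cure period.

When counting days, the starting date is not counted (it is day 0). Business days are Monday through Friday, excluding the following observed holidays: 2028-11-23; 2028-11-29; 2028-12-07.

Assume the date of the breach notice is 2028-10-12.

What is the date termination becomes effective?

2028-11-17

Adding 13 calendar days to 2028-10-12 gives 2028-10-25, which is the last day of the suspension period.
The last day of the cure period: 2028-10-25 + 10 days = 2028-11-04.
From Saturday, 2028-11-04, 10 business days (Nov 6, Nov 7, Nov 8, Nov 9, Nov 10, Nov 13, Nov 14, Nov 15, Nov 16, Nov 17, skipping weekends) brings us to Friday, 2028-11-17, which is the date termination becomes effective.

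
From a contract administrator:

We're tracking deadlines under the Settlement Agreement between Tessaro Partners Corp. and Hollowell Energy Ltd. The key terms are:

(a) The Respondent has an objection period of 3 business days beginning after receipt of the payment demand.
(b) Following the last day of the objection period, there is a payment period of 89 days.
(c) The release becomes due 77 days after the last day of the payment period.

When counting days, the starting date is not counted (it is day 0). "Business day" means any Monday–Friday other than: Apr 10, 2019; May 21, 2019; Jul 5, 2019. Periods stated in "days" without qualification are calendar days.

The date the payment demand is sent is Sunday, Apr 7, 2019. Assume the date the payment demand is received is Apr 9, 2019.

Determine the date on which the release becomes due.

The last day of the objection period: 3 business days after Tuesday, Apr 9, 2019, skipping weekends and the listed holiday on Apr 10 — Apr 11, Apr 12, Apr 15 — lands on Monday, Apr 15, 2019.
The last day of the payment period: 89 calendar days after Apr 15, 2019 is Jul 13, 2019.
Adding 77 calendar days to Jul 13, 2019 gives Sep 28, 2019, which is the date on which the release becomes due.

Sep 28, 2019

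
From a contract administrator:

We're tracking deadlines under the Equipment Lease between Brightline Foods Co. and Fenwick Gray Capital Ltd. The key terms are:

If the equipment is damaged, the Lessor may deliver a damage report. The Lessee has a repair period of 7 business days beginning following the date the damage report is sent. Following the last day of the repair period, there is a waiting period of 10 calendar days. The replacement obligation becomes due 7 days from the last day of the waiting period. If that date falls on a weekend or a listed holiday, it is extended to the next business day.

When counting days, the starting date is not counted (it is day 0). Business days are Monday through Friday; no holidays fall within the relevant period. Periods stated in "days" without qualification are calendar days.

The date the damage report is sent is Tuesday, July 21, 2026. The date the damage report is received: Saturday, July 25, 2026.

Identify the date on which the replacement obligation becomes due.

The last day of the repair period: 7 business days after Tuesday, July 21, 2026, skipping weekends — Jul 22, Jul 23, Jul 24, Jul 27, Jul 28, Jul 29, Jul 30 — lands on Thursday, July 30, 2026.
Adding 10 calendar days to July 30, 2026 gives August 9, 2026, which is the last day of the waiting period.
The date on which the replacement obligation becomes due: 7 calendar days after August 9, 2026 is August 16, 2026. That falls on a Sunday, so it rolls to the next business day, Monday, August 17, 2026.

August 17, 2026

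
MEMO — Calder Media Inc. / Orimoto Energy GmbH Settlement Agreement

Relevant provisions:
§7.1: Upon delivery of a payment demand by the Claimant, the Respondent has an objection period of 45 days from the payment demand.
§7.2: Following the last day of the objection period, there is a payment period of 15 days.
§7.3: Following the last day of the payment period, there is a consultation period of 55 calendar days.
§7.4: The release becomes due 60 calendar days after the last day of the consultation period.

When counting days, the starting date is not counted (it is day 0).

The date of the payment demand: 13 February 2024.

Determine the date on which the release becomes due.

6 August 2024

The last day of the objection period: 45 calendar days after 13 February 2024 is 29 March 2024.
The last day of the payment period: 29 March 2024 + 15 days = 13 April 2024.
Adding 55 calendar days to 13 April 2024 gives 7 June 2024, which is the last day of the consultation period.
The date on which the release becomes due: 60 calendar days after 7 June 2024 is 6 August 2024.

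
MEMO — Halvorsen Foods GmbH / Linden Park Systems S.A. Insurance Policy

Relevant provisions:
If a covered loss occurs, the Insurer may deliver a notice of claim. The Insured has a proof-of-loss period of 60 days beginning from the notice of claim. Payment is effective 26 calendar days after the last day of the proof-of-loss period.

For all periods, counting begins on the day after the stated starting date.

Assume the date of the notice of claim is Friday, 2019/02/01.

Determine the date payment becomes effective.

The last day of the proof-of-loss period: 2019/02/01 + 60 days = 2019/04/02.
The date payment becomes effective: 26 calendar days after 2019/04/02 is 2019/04/28.

2019/04/28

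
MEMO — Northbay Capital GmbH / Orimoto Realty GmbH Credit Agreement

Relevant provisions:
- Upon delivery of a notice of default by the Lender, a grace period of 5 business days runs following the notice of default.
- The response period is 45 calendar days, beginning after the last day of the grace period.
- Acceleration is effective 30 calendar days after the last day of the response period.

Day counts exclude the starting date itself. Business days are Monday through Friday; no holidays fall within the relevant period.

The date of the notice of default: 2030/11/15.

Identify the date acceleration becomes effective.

The last day of the grace period: counting 5 business days from Friday, 2030/11/15 (Nov 18, Nov 19, Nov 20, Nov 21, Nov 22, skipping weekends) reaches Friday, 2030/11/22.
The last day of the response period: 45 calendar days after 2030/11/22 is 2031/01/06.
The date acceleration becomes effective: 2031/01/06 + 30 days = 2031/02/05.

2031/02/05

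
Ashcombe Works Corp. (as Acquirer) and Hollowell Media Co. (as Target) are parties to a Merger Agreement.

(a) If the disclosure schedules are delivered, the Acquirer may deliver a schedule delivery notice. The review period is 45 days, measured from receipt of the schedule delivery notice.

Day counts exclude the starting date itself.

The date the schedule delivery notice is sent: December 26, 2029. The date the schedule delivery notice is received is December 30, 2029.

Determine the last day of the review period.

February 13, 2030

Adding 45 calendar days to December 30, 2029 gives February 13, 2030, which is the last day of the review period.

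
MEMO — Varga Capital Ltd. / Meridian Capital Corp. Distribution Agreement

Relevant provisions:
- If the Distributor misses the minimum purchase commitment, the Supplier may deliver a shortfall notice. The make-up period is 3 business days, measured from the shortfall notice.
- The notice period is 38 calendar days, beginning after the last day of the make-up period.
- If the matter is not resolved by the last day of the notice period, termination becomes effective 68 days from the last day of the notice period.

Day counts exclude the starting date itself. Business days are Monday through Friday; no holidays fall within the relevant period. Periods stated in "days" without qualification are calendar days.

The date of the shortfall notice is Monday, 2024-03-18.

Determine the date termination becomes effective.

2024-07-05

The last day of the make-up period: counting 3 business days from Monday, 2024-03-18 (Mar 19, Mar 20, Mar 21, skipping weekends) reaches Thursday, 2024-03-21.
The last day of the notice period: 2024-03-21 + 38 days = 2024-04-28.
Adding 68 calendar days to 2024-04-28 gives 2024-07-05, which is the date termination becomes effective.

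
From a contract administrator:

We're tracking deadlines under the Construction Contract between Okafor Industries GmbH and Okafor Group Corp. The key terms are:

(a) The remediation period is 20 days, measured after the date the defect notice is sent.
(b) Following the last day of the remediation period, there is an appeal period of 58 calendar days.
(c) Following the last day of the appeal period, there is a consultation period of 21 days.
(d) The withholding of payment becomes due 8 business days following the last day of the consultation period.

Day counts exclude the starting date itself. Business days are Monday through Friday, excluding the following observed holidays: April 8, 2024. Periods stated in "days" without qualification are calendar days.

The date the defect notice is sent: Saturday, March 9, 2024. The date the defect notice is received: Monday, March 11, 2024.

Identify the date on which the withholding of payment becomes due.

June 26, 2024

Adding 20 calendar days to March 9, 2024 gives March 29, 2024, which is the last day of the remediation period.
The last day of the appeal period: March 29, 2024 + 58 days = May 26, 2024.
Adding 21 calendar days to May 26, 2024 gives June 16, 2024, which is the last day of the consultation period.
The date on which the withholding of payment becomes due: 8 business days after Sunday, June 16, 2024, skipping weekends — Jun 17, Jun 18, Jun 19, Jun 20, Jun 21, Jun 24, Jun 25, Jun 26 — lands on Wednesday, June 26, 2024.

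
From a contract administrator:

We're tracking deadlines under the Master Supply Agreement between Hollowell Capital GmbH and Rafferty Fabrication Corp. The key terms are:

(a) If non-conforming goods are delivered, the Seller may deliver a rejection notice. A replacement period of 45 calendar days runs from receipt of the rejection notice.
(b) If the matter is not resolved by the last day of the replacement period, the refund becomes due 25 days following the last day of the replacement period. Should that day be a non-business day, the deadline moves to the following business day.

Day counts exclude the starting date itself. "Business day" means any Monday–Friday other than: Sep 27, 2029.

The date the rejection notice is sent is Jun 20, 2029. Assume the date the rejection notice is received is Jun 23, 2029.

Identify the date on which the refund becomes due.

Sep 3, 2029

Adding 45 calendar days to Jun 23, 2029 gives Aug 7, 2029, which is the last day of the replacement period.
The date on which the refund becomes due: 25 calendar days after Aug 7, 2029 is Sep 1, 2029. That falls on a Saturday, so it rolls to the next business day, Monday, Sep 3, 2029.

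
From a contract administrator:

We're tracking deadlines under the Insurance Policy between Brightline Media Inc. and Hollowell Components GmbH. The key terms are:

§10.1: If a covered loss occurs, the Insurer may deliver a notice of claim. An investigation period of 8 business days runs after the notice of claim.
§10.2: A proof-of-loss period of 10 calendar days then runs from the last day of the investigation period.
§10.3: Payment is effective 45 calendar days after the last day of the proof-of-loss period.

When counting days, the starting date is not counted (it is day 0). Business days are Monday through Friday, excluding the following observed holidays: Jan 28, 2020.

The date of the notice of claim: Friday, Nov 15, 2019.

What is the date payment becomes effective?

From Friday, Nov 15, 2019, 8 business days (Nov 18, Nov 19, Nov 20, Nov 21, Nov 22, Nov 25, Nov 26, Nov 27, skipping weekends) brings us to Wednesday, Nov 27, 2019, which is the last day of the investigation period.
The last day of the proof-of-loss period: Nov 27, 2019 + 10 days = Dec 7, 2019.
The date payment becomes effective: Dec 7, 2019 + 45 days = Jan 21, 2020.

Jan 21, 2020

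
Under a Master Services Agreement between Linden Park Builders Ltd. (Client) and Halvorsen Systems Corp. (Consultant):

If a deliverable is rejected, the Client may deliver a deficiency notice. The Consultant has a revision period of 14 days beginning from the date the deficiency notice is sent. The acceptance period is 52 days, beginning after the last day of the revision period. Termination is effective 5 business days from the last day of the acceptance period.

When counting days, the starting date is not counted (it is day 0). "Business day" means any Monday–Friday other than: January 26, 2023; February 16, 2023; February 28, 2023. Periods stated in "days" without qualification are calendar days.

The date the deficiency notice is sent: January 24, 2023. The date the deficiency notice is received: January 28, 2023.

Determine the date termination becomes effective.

The last day of the revision period: January 24, 2023 + 14 days = February 7, 2023.
The last day of the acceptance period: 52 calendar days after February 7, 2023 is March 31, 2023.
The date termination becomes effective: 5 business days after Friday, March 31, 2023, skipping weekends — Apr 3, Apr 4, Apr 5, Apr 6, Apr 7 — lands on Friday, April 7, 2023.

April 7, 2023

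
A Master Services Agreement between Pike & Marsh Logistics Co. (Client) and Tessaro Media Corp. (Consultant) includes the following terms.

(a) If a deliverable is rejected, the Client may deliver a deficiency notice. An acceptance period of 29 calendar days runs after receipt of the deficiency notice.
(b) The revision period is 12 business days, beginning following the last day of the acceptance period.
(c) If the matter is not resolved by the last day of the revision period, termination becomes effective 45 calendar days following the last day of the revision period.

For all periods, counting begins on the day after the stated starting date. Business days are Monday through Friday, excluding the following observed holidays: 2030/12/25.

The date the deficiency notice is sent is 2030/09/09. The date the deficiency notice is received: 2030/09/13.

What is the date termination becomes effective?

2030/12/13

The last day of the acceptance period: 29 calendar days after 2030/09/13 is 2030/10/12.
The last day of the revision period: 12 business days after Saturday, 2030/10/12, skipping weekends — Oct 14, Oct 15, Oct 16, Oct 17, …, Oct 25, Oct 28, Oct 29 — lands on Tuesday, 2030/10/29.
Adding 45 calendar days to 2030/10/29 gives 2030/12/13, which is the date termination becomes effective.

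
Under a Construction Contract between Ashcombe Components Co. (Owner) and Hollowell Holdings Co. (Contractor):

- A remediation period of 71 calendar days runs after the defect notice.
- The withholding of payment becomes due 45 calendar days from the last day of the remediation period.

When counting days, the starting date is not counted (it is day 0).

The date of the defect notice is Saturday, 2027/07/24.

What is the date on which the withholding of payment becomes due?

2027/11/17

The last day of the remediation period: 71 calendar days after 2027/07/24 is 2027/10/03.
The date on which the withholding of payment becomes due: 45 calendar days after 2027/10/03 is 2027/11/17.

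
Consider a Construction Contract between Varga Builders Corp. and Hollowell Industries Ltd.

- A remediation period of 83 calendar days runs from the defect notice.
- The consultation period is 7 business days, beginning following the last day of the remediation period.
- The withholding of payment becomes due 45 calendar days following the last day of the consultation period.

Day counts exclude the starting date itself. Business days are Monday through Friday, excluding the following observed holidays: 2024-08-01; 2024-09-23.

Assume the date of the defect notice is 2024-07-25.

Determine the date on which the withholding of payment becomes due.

2024-12-09

Adding 83 calendar days to 2024-07-25 gives 2024-10-16, which is the last day of the remediation period.
The last day of the consultation period: 7 business days after Wednesday, 2024-10-16, skipping weekends — Oct 17, Oct 18, Oct 21, Oct 22, Oct 23, Oct 24, Oct 25 — lands on Friday, 2024-10-25.
The date on which the withholding of payment becomes due: 45 calendar days after 2024-10-25 is 2024-12-09.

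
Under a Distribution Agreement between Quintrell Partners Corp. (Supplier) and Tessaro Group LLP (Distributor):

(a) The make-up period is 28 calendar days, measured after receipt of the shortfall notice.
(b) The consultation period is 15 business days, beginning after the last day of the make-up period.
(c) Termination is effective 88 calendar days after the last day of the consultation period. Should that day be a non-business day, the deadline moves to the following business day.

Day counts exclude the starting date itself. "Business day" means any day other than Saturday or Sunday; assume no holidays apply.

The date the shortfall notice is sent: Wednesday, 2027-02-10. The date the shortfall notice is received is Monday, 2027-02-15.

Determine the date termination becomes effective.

2027-07-02

The last day of the make-up period: 28 calendar days after 2027-02-15 is 2027-03-15.
The last day of the consultation period: counting 15 business days from Monday, 2027-03-15 (Mar 16, Mar 17, Mar 18, Mar 19, …, Apr 1, Apr 2, Apr 5, skipping weekends) reaches Monday, 2027-04-05.
The date termination becomes effective: 88 calendar days after 2027-04-05 is 2027-07-02. 2027-07-02 is a Friday, so no roll-forward applies.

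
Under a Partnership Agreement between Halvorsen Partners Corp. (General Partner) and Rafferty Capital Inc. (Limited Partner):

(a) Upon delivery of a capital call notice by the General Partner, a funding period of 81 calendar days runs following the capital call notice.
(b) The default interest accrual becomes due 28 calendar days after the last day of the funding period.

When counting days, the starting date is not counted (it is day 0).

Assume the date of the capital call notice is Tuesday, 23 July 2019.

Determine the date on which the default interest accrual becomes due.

Adding 81 calendar days to 23 July 2019 gives 12 October 2019, which is the last day of the funding period.
The date on which the default interest accrual becomes due: 12 October 2019 + 28 days = 9 November 2019.

9 November 2019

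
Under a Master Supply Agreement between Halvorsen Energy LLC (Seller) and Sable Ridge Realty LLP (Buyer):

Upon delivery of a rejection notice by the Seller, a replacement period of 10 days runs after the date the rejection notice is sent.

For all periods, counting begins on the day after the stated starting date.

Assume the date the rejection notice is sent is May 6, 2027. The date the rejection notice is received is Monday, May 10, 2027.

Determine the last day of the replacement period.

Adding 10 calendar days to May 6, 2027 gives May 16, 2027, which is the last day of the replacement period.

May 16, 2027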